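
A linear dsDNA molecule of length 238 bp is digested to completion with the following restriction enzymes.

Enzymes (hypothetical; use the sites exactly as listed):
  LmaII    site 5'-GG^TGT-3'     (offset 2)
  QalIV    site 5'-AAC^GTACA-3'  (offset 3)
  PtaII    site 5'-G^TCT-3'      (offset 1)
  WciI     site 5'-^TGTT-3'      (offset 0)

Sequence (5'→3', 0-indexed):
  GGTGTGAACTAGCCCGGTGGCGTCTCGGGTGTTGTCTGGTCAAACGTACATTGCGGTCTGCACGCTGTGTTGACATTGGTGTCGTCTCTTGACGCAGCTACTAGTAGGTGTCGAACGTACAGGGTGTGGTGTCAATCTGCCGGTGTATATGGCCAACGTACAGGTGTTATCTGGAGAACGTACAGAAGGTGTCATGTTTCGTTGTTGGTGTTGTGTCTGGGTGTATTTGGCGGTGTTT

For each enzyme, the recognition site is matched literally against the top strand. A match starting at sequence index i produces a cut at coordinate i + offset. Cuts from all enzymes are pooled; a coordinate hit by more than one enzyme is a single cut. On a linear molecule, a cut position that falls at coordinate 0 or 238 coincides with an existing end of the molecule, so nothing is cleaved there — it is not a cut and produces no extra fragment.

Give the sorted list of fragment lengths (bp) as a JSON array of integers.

Per-enzyme occurrences:
  LmaII (GGTGT, off=2): starts [0, 27, 77, 106, 122, 127, 141, 162, 187, 206, 219, 231] → cuts [2, 29, 79, 108, 124, 129, 143, 164, 189, 208, 221, 233]
  QalIV (AACGTACA, off=3): starts [42, 113, 154, 176] → cuts [45, 116, 157, 179]
  PtaII (GTCT, off=1): starts [21, 33, 55, 83, 214] → cuts [22, 34, 56, 84, 215]
  WciI (TGTT, off=0): starts [29, 67, 164, 194, 202, 208, 233] → cuts [29, 67, 164, 194, 202, 208, 233]

Pooled cuts: [2, 22, 29, 34, 45, 56, 67, 79, 84, 108, 116, 124, 129, 143, 157, 164, 179, 189, 194, 202, 208, 215, 221, 233]

Fragments:
  [0,2): 2 bp
  [2,22): 20 bp
  [22,29): 7 bp
  [29,34): 5 bp
  [34,45): 11 bp
  [45,56): 11 bp
  [56,67): 11 bp
  [67,79): 12 bp
  [79,84): 5 bp
  [84,108): 24 bp
  [108,116): 8 bp
  [116,124): 8 bp
  [124,129): 5 bp
  [129,143): 14 bp
  [143,157): 14 bp
  [157,164): 7 bp
  [164,179): 15 bp
  [179,189): 10 bp
  [189,194): 5 bp
  [194,202): 8 bp
  [202,208): 6 bp
  [208,215): 7 bp
  [215,221): 6 bp
  [221,233): 12 bp
  [233,238): 5 bp

[2,5,5,5,5,5,6,6,7,7,7,8,8,8,10,11,11,11,12,12,14,14,15,20,24]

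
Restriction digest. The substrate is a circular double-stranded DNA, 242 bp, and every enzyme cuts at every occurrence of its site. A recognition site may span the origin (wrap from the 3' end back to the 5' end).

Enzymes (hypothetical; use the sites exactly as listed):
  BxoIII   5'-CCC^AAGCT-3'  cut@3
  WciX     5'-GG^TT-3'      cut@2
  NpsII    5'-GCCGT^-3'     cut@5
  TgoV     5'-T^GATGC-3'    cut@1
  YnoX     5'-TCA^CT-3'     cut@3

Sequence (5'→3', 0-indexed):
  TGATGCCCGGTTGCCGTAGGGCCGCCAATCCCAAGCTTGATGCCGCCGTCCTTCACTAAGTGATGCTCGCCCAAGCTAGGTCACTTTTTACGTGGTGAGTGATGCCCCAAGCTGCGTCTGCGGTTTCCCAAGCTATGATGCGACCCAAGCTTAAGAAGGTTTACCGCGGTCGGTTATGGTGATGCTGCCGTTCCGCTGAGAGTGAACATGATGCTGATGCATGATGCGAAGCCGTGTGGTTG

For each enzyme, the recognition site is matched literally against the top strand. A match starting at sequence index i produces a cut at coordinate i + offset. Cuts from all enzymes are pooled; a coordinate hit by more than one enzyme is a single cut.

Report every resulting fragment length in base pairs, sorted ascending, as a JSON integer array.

Site scan:
  BxoIII CCCAAGCT/3: at [29, 69, 105, 126, 143] ⇒ [32, 72, 108, 129, 146]
  WciX GGTT/2: at [8, 121, 157, 171, 237] ⇒ [10, 123, 159, 173, 239]
  NpsII GCCGT/5: at [12, 44, 186, 230] ⇒ [17, 49, 191, 235]
  TgoV TGATGC/1: at [0, 37, 60, 99, 135, 179, 208, 214, 221] ⇒ [1, 38, 61, 100, 136, 180, 209, 215, 222]
  YnoX TCACT/3: at [52, 80] ⇒ [55, 83]

All cut coordinates (distinct, sorted): [1, 10, 17, 32, 38, 49, 55, 61, 72, 83, 100, 108, 123, 129, 136, 146, 159, 173, 180, 191, 209, 215, 222, 235, 239]

Fragment lengths:
  1→10: 9 bp
  10→17: 7 bp
  17→32: 15 bp
  32→38: 6 bp
  38→49: 11 bp
  49→55: 6 bp
  55→61: 6 bp
  61→72: 11 bp
  72→83: 11 bp
  83→100: 17 bp
  100→108: 8 bp
  108→123: 15 bp
  123→129: 6 bp
  129→136: 7 bp
  136→146: 10 bp
  146→159: 13 bp
  159→173: 14 bp
  173→180: 7 bp
  180→191: 11 bp
  191→209: 18 bp
  209→215: 6 bp
  215→222: 7 bp
  222→235: 13 bp
  235→239: 4 bp
  239→1 (wrap): 242-239+1 = 4 bp

[4,4,6,6,6,6,6,7,7,7,7,8,9,10,11,11,11,11,13,13,14,15,15,17,18]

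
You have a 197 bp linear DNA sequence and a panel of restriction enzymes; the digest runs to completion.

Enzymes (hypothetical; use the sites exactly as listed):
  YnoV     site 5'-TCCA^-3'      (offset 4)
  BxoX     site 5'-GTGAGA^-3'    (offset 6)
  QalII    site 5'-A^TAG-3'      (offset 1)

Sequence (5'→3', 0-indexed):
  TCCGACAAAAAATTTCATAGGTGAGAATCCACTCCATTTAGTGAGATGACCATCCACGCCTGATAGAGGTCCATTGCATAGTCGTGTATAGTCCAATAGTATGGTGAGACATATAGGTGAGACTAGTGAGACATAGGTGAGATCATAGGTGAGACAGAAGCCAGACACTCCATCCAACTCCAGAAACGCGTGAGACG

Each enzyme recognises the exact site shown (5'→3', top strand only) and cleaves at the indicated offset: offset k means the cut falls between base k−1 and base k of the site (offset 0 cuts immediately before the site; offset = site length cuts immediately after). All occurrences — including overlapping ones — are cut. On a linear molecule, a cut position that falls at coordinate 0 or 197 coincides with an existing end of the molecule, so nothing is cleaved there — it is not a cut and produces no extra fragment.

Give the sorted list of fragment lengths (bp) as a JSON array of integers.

Per-enzyme occurrences:
  YnoV TCCA/4: at [27, 32, 52, 69, 91, 168, 172, 178] ⇒ [31, 36, 56, 73, 95, 172, 176, 182]
  BxoX GTGAGA/6: at [20, 40, 103, 116, 125, 136, 148, 189] ⇒ [26, 46, 109, 122, 131, 142, 154, 195]
  QalII ATAG/1: at [16, 62, 77, 87, 95, 112, 132, 144] ⇒ [17, 63, 78, 88, 96, 113, 133, 145]

All cut coordinates (distinct, sorted): [17, 26, 31, 36, 46, 56, 63, 73, 78, 88, 95, 96, 109, 113, 122, 131, 133, 142, 145, 154, 172, 176, 182, 195]

Fragment lengths:
  [0,17): 17 bp
  [17,26): 9 bp
  [26,31): 5 bp
  [31,36): 5 bp
  [36,46): 10 bp
  [46,56): 10 bp
  [56,63): 7 bp
  [63,73): 10 bp
  [73,78): 5 bp
  [78,88): 10 bp
  [88,95): 7 bp
  [95,96): 1 bp
  [96,109): 13 bp
  [109,113): 4 bp
  [113,122): 9 bp
  [122,131): 9 bp
  [131,133): 2 bp
  [133,142): 9 bp
  [142,145): 3 bp
  [145,154): 9 bp
  [154,172): 18 bp
  [172,176): 4 bp
  [176,182): 6 bp
  [182,195): 13 bp
  [195,197): 2 bp

[1,2,2,3,4,4,5,5,5,6,7,7,9,9,9,9,9,10,10,10,10,13,13,17,18]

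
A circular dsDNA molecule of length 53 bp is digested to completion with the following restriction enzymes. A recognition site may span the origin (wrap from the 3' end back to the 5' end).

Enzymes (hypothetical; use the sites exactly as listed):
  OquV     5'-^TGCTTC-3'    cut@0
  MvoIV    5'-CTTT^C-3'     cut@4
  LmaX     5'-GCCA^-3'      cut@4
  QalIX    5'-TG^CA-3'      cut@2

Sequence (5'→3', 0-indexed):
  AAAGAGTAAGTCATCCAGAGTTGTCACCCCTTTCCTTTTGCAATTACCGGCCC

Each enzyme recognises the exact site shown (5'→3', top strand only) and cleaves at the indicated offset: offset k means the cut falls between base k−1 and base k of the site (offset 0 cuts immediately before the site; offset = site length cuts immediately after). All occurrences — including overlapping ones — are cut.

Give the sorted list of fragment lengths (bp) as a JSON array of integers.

Scan for sites:
  OquV (TGCTTC, off=0): no sites
  MvoIV (CTTTC, off=4): starts [29] → cuts [33]
  LmaX (GCCA, off=4): no sites
  QalIX (TGCA, off=2): starts [38] → cuts [40]

Pooled cuts: [33, 40]

Fragments:
  33→40: 7 bp
  40→33 (wrap): 53-40+33 = 46 bp

[7,46]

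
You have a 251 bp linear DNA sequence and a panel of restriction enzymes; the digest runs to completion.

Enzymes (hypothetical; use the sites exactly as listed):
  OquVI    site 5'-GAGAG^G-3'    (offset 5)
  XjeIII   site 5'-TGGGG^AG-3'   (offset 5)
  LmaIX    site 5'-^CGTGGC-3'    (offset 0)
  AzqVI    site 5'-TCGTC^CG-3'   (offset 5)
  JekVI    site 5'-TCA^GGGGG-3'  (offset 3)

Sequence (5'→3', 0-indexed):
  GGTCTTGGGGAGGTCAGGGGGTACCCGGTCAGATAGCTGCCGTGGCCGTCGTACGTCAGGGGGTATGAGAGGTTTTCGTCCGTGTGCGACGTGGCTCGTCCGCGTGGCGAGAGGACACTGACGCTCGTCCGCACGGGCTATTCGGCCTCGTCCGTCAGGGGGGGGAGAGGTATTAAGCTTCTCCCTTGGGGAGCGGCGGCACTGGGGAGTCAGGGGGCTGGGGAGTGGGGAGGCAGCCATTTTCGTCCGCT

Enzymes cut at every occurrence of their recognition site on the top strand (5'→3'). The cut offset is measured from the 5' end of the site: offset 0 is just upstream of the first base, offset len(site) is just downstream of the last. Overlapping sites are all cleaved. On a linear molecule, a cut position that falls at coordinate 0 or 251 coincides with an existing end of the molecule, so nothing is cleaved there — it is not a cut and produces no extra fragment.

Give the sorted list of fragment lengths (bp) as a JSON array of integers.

[2,4,5,5,6,7,9,9,10,11,11,11,12,13,16,16,17,18,22,23,24]

Site scan:
  OquVI (GAGAGG, off=5): starts [66, 108, 164] → cuts [71, 113, 169]
  XjeIII (TGGGGAG, off=5): starts [5, 186, 202, 218, 225] → cuts [10, 191, 207, 223, 230]
  LmaIX (CGTGGC, off=0): starts [40, 89, 102] → cuts [40, 89, 102]
  AzqVI (TCGTCCG, off=5): starts [75, 95, 124, 147, 242] → cuts [80, 100, 129, 152, 247]
  JekVI (TCAGGGGG, off=3): starts [13, 55, 154, 209] → cuts [16, 58, 157, 212]

Pooled cuts: [10, 16, 40, 58, 71, 80, 89, 100, 102, 113, 129, 152, 157, 169, 191, 207, 212, 223, 230, 247]

Fragments:
  [0,10): 10 bp
  [10,16): 6 bp
  [16,40): 24 bp
  [40,58): 18 bp
  [58,71): 13 bp
  [71,80): 9 bp
  [80,89): 9 bp
  [89,100): 11 bp
  [100,102): 2 bp
  [102,113): 11 bp
  [113,129): 16 bp
  [129,152): 23 bp
  [152,157): 5 bp
  [157,169): 12 bp
  [169,191): 22 bp
  [191,207): 16 bp
  [207,212): 5 bp
  [212,223): 11 bp
  [223,230): 7 bp
  [230,247): 17 bp
  [247,251): 4 bp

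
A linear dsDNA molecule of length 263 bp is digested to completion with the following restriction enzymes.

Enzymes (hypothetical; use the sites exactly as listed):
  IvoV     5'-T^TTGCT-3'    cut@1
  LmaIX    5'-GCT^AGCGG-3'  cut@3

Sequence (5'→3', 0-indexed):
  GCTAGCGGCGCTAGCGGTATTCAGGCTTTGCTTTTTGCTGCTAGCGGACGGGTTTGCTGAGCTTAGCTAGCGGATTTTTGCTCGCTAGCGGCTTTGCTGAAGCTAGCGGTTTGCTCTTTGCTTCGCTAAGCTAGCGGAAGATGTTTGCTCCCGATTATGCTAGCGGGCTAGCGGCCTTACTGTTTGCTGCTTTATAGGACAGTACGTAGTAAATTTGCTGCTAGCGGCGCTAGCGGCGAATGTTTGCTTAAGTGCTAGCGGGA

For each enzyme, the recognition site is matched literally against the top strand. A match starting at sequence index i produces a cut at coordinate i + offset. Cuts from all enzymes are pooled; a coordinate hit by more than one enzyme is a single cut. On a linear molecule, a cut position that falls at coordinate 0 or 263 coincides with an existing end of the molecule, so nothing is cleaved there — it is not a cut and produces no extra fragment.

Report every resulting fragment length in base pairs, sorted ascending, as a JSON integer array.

[3,6,7,7,7,7,8,8,8,9,9,9,9,11,11,12,12,13,14,15,15,15,17,31]

Site scan:
  IvoV TTTGCT/1: at [26, 33, 52, 76, 92, 109, 116, 143, 182, 213, 242] ⇒ [27, 34, 53, 77, 93, 110, 117, 144, 183, 214, 243]
  LmaIX GCTAGCGG/3: at [0, 9, 39, 65, 83, 101, 129, 158, 166, 219, 228, 253] ⇒ [3, 12, 42, 68, 86, 104, 132, 161, 169, 222, 231, 256]

Pooled cuts: [3, 12, 27, 34, 42, 53, 68, 77, 86, 93, 104, 110, 117, 132, 144, 161, 169, 183, 214, 222, 231, 243, 256]

Fragments:
  [0,3): 3 bp
  [3,12): 9 bp
  [12,27): 15 bp
  [27,34): 7 bp
  [34,42): 8 bp
  [42,53): 11 bp
  [53,68): 15 bp
  [68,77): 9 bp
  [77,86): 9 bp
  [86,93): 7 bp
  [93,104): 11 bp
  [104,110): 6 bp
  [110,117): 7 bp
  [117,132): 15 bp
  [132,144): 12 bp
  [144,161): 17 bp
  [161,169): 8 bp
  [169,183): 14 bp
  [183,214): 31 bp
  [214,222): 8 bp
  [222,231): 9 bp
  [231,243): 12 bp
  [243,256): 13 bp
  [256,263): 7 bp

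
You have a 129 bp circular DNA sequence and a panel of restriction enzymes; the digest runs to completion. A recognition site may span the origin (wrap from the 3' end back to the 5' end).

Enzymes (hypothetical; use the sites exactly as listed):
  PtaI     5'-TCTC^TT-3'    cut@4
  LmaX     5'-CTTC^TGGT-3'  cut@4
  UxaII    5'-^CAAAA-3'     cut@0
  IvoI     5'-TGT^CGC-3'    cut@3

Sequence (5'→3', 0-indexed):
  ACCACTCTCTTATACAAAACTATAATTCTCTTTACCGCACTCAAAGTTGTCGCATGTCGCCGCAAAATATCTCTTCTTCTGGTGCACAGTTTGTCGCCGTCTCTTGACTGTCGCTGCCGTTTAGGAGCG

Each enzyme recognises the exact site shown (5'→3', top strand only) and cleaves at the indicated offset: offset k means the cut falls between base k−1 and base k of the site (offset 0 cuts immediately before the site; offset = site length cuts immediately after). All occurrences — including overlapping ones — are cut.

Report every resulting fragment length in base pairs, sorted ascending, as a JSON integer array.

[5,5,6,7,8,9,11,15,16,20,27]

Per-enzyme occurrences:
  PtaI TCTCTT/4: at [5, 26, 69, 99] ⇒ [9, 30, 73, 103]
  LmaX CTTCTGGT/4: at [75] ⇒ [79]
  UxaII CAAAA/0: at [14, 62] ⇒ [14, 62]
  IvoI TGTCGC/3: at [47, 54, 91, 108] ⇒ [50, 57, 94, 111]

All cut coordinates (distinct, sorted): [9, 14, 30, 50, 57, 62, 73, 79, 94, 103, 111]

Fragment lengths:
  9→14: 5 bp
  14→30: 16 bp
  30→50: 20 bp
  50→57: 7 bp
  57→62: 5 bp
  62→73: 11 bp
  73→79: 6 bp
  79→94: 15 bp
  94→103: 9 bp
  103→111: 8 bp
  111→9 (wrap): 129-111+9 = 27 bp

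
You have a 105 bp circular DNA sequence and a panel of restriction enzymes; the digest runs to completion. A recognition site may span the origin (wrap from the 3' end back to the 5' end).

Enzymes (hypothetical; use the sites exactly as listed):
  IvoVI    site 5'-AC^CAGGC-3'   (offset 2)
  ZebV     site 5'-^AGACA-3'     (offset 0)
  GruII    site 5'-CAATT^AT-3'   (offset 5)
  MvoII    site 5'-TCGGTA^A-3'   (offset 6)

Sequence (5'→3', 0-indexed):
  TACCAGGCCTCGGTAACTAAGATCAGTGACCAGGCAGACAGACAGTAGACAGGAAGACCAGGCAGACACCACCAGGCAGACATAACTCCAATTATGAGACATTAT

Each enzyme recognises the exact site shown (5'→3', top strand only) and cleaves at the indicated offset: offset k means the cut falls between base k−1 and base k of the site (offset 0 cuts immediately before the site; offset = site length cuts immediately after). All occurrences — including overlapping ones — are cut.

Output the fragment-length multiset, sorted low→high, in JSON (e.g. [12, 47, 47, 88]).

Per-enzyme occurrences:
  IvoVI (ACCAGGC, off=2): starts [1, 28, 56, 70] → cuts [3, 30, 58, 72]
  ZebV (AGACA, off=0): starts [35, 39, 46, 63, 77, 96] → cuts [35, 39, 46, 63, 77, 96]
  GruII (CAATTAT, off=5): starts [88] → cuts [93]
  MvoII (TCGGTAA, off=6): starts [9] → cuts [15]

All cut coordinates (distinct, sorted): [3, 15, 30, 35, 39, 46, 58, 63, 72, 77, 93, 96]

Fragment lengths:
  3→15: 12 bp
  15→30: 15 bp
  30→35: 5 bp
  35→39: 4 bp
  39→46: 7 bp
  46→58: 12 bp
  58→63: 5 bp
  63→72: 9 bp
  72→77: 5 bp
  77→93: 16 bp
  93→96: 3 bp
  96→3 (wrap): 105-96+3 = 12 bp

[3,4,5,5,5,7,9,12,12,12,15,16]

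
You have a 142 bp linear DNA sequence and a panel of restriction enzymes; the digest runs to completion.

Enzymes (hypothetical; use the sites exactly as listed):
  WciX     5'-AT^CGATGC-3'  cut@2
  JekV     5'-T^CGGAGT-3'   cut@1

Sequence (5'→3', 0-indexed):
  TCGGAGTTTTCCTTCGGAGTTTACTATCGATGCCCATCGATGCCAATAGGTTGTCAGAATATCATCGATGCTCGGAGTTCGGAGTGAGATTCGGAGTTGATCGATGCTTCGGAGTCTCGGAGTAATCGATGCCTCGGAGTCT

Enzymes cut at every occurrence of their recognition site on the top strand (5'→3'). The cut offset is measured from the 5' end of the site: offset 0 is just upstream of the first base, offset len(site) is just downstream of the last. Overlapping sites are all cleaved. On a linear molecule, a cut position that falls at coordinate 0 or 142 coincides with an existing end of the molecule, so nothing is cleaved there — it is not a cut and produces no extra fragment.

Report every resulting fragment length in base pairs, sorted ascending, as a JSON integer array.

[1,7,7,8,8,8,8,9,10,10,12,13,13,28]

Scan for sites:
  WciX (ATCGATGC, off=2): starts [25, 35, 63, 99, 124] → cuts [27, 37, 65, 101, 126]
  JekV (TCGGAGT, off=1): starts [0, 13, 71, 78, 90, 108, 116, 133] → cuts [1, 14, 72, 79, 91, 109, 117, 134]

Pooled cuts: [1, 14, 27, 37, 65, 72, 79, 91, 101, 109, 117, 126, 134]

Fragment lengths:
  [0,1): 1 bp
  [1,14): 13 bp
  [14,27): 13 bp
  [27,37): 10 bp
  [37,65): 28 bp
  [65,72): 7 bp
  [72,79): 7 bp
  [79,91): 12 bp
  [91,101): 10 bp
  [101,109): 8 bp
  [109,117): 8 bp
  [117,126): 9 bp
  [126,134): 8 bp
  [134,142): 8 bp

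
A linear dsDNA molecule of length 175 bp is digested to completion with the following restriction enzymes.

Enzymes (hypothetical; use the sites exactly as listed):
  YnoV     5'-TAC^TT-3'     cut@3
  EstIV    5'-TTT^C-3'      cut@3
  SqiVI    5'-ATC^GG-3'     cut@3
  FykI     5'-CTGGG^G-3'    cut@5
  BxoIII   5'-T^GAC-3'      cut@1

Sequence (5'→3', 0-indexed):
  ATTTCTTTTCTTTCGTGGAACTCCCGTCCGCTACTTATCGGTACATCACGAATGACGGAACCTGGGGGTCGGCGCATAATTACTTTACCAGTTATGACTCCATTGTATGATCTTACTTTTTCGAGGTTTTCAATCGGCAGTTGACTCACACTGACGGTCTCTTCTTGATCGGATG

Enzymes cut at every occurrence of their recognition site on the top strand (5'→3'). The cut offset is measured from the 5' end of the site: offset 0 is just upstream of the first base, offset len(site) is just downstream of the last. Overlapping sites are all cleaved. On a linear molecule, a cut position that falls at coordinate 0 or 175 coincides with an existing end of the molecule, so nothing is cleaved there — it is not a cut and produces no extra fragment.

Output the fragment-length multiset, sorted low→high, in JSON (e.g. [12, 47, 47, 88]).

Per-enzyme occurrences:
  YnoV TACTT/3: at [31, 80, 113] ⇒ [34, 83, 116]
  EstIV TTTC/3: at [1, 6, 10, 118, 127] ⇒ [4, 9, 13, 121, 130]
  SqiVI ATCGG/3: at [36, 132, 167] ⇒ [39, 135, 170]
  FykI CTGGGG/5: at [61] ⇒ [66]
  BxoIII TGAC/1: at [52, 94, 141, 151] ⇒ [53, 95, 142, 152]

All cut coordinates (distinct, sorted): [4, 9, 13, 34, 39, 53, 66, 83, 95, 116, 121, 130, 135, 142, 152, 170]

Fragments:
  [0,4): 4 bp
  [4,9): 5 bp
  [9,13): 4 bp
  [13,34): 21 bp
  [34,39): 5 bp
  [39,53): 14 bp
  [53,66): 13 bp
  [66,83): 17 bp
  [83,95): 12 bp
  [95,116): 21 bp
  [116,121): 5 bp
  [121,130): 9 bp
  [130,135): 5 bp
  [135,142): 7 bp
  [142,152): 10 bp
  [152,170): 18 bp
  [170,175): 5 bp

[4,4,5,5,5,5,5,7,9,10,12,13,14,17,18,21,21]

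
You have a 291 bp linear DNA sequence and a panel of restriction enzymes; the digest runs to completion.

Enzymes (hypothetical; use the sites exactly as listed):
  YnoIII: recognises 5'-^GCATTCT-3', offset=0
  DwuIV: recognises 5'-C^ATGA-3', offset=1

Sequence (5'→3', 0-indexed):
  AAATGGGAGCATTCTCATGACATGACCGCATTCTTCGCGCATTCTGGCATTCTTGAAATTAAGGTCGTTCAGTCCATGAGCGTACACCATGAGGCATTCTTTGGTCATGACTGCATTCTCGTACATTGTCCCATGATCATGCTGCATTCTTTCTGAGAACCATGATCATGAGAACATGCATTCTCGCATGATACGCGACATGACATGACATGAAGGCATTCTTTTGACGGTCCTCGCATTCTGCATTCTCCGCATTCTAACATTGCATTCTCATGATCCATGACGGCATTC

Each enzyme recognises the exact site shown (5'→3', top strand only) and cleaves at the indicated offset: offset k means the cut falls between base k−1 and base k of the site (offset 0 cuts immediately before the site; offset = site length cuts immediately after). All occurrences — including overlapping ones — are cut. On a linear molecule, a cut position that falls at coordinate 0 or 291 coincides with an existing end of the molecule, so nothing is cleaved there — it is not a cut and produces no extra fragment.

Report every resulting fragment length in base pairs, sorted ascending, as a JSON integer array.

[5,5,5,5,6,6,6,6,7,7,8,8,8,8,9,10,10,11,11,12,12,13,13,13,18,20,20,29]

Per-enzyme occurrences:
  YnoIII (GCATTCT, off=0): starts [8, 27, 38, 46, 93, 112, 143, 177, 215, 235, 242, 251, 264] → cuts [8, 27, 38, 46, 93, 112, 143, 177, 215, 235, 242, 251, 264]
  DwuIV (CATGA, off=1): starts [15, 20, 74, 87, 105, 131, 160, 166, 186, 198, 203, 208, 271, 278] → cuts [16, 21, 75, 88, 106, 132, 161, 167, 187, 199, 204, 209, 272, 279]

Pooled cuts: [8, 16, 21, 27, 38, 46, 75, 88, 93, 106, 112, 132, 143, 161, 167, 177, 187, 199, 204, 209, 215, 235, 242, 251, 264, 272, 279]

Fragment lengths:
  [0,8): 8 bp
  [8,16): 8 bp
  [16,21): 5 bp
  [21,27): 6 bp
  [27,38): 11 bp
  [38,46): 8 bp
  [46,75): 29 bp
  [75,88): 13 bp
  [88,93): 5 bp
  [93,106): 13 bp
  [106,112): 6 bp
  [112,132): 20 bp
  [132,143): 11 bp
  [143,161): 18 bp
  [161,167): 6 bp
  [167,177): 10 bp
  [177,187): 10 bp
  [187,199): 12 bp
  [199,204): 5 bp
  [204,209): 5 bp
  [209,215): 6 bp
  [215,235): 20 bp
  [235,242): 7 bp
  [242,251): 9 bp
  [251,264): 13 bp
  [264,272): 8 bp
  [272,279): 7 bp
  [279,291): 12 bp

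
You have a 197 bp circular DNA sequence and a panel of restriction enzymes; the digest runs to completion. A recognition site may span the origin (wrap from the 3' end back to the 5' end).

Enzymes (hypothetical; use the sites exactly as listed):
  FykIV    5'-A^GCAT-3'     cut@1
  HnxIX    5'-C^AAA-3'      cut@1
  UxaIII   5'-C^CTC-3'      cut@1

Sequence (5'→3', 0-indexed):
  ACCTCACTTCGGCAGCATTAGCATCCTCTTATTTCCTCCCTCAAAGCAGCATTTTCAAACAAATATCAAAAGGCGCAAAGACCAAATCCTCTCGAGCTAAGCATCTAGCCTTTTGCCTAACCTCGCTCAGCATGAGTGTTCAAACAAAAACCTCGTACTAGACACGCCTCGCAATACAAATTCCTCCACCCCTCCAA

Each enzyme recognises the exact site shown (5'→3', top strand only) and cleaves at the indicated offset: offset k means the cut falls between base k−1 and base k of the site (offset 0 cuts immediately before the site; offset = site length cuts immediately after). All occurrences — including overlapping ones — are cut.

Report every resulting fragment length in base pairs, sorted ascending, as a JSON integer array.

Site scan:
  FykIV (AGCAT, off=1): starts [13, 19, 47, 99, 128] → cuts [14, 20, 48, 100, 129]
  HnxIX (CAAA, off=1): starts [41, 55, 59, 66, 75, 82, 140, 144, 176, 194] → cuts [42, 56, 60, 67, 76, 83, 141, 145, 177, 195]
  UxaIII (CCTC, off=1): starts [1, 24, 34, 38, 87, 120, 150, 166, 182, 190] → cuts [2, 25, 35, 39, 88, 121, 151, 167, 183, 191]

All cut coordinates (distinct, sorted): [2, 14, 20, 25, 35, 39, 42, 48, 56, 60, 67, 76, 83, 88, 100, 121, 129, 141, 145, 151, 167, 177, 183, 191, 195]

Fragments:
  2→14: 12 bp
  14→20: 6 bp
  20→25: 5 bp
  25→35: 10 bp
  35→39: 4 bp
  39→42: 3 bp
  42→48: 6 bp
  48→56: 8 bp
  56→60: 4 bp
  60→67: 7 bp
  67→76: 9 bp
  76→83: 7 bp
  83→88: 5 bp
  88→100: 12 bp
  100→121: 21 bp
  121→129: 8 bp
  129→141: 12 bp
  141→145: 4 bp
  145→151: 6 bp
  151→167: 16 bp
  167→177: 10 bp
  177→183: 6 bp
  183→191: 8 bp
  191→195: 4 bp
  195→2 (wrap): 197-195+2 = 4 bp

[3,4,4,4,4,4,5,5,6,6,6,6,7,7,8,8,8,9,10,10,12,12,12,16,21]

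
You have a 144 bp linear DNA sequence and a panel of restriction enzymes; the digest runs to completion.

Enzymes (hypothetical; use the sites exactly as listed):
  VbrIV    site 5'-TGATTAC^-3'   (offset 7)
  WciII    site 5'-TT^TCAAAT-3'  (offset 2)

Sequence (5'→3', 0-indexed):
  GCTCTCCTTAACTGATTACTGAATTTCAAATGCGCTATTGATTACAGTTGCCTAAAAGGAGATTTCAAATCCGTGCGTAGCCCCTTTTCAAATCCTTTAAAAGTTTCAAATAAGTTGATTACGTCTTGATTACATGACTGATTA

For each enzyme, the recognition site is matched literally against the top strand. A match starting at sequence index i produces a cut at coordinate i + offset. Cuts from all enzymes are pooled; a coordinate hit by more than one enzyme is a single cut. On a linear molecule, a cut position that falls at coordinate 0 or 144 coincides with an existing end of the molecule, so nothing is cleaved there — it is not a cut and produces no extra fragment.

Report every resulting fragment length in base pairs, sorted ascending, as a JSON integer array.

Scan for sites:
  VbrIV (TGATTAC, off=7): starts [12, 38, 115, 126] → cuts [19, 45, 122, 133]
  WciII (TTTCAAAT, off=2): starts [23, 62, 85, 103] → cuts [25, 64, 87, 105]

Pooled cuts: [19, 25, 45, 64, 87, 105, 122, 133]

Fragment lengths:
  [0,19): 19 bp
  [19,25): 6 bp
  [25,45): 20 bp
  [45,64): 19 bp
  [64,87): 23 bp
  [87,105): 18 bp
  [105,122): 17 bp
  [122,133): 11 bp
  [133,144): 11 bp

[6,11,11,17,18,19,19,20,23]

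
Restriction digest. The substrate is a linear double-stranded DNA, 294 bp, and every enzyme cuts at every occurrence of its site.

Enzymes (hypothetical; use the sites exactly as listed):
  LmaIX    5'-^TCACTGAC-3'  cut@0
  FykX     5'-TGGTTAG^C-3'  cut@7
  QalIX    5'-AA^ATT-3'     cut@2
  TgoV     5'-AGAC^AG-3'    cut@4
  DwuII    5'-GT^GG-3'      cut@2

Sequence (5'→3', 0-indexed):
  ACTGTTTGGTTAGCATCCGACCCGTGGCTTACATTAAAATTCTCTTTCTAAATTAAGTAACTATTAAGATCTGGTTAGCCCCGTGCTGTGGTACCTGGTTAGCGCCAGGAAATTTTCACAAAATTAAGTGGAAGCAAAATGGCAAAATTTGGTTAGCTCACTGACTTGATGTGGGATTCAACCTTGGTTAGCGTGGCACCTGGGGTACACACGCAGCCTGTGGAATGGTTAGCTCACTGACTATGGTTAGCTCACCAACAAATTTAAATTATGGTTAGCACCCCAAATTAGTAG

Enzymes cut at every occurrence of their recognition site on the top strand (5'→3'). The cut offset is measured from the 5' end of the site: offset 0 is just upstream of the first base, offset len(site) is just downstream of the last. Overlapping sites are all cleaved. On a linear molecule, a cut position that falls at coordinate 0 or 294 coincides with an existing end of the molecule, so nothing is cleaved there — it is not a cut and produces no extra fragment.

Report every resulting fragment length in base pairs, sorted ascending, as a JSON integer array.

[1,1,3,6,7,8,8,9,10,11,11,11,11,11,12,13,13,13,13,15,17,17,19,27,27]

Per-enzyme occurrences:
  LmaIX TCACTGAC/0: at [157, 233] ⇒ [157, 233]
  FykX TGGTTAGC/7: at [6, 71, 95, 149, 184, 225, 243, 271] ⇒ [13, 78, 102, 156, 191, 232, 250, 278]
  QalIX AAATT/2: at [36, 49, 109, 120, 144, 259, 265, 284] ⇒ [38, 51, 111, 122, 146, 261, 267, 286]
  TgoV (AGACAG, off=4): no sites
  DwuII GTGG/2: at [23, 87, 127, 170, 192, 219] ⇒ [25, 89, 129, 172, 194, 221]

All cut coordinates (distinct, sorted): [13, 25, 38, 51, 78, 89, 102, 111, 122, 129, 146, 156, 157, 172, 191, 194, 221, 232, 233, 250, 261, 267, 278, 286]

Fragments:
  [0,13): 13 bp
  [13,25): 12 bp
  [25,38): 13 bp
  [38,51): 13 bp
  [51,78): 27 bp
  [78,89): 11 bp
  [89,102): 13 bp
  [102,111): 9 bp
  [111,122): 11 bp
  [122,129): 7 bp
  [129,146): 17 bp
  [146,156): 10 bp
  [156,157): 1 bp
  [157,172): 15 bp
  [172,191): 19 bp
  [191,194): 3 bp
  [194,221): 27 bp
  [221,232): 11 bp
  [232,233): 1 bp
  [233,250): 17 bp
  [250,261): 11 bp
  [261,267): 6 bp
  [267,278): 11 bp
  [278,286): 8 bp
  [286,294): 8 bp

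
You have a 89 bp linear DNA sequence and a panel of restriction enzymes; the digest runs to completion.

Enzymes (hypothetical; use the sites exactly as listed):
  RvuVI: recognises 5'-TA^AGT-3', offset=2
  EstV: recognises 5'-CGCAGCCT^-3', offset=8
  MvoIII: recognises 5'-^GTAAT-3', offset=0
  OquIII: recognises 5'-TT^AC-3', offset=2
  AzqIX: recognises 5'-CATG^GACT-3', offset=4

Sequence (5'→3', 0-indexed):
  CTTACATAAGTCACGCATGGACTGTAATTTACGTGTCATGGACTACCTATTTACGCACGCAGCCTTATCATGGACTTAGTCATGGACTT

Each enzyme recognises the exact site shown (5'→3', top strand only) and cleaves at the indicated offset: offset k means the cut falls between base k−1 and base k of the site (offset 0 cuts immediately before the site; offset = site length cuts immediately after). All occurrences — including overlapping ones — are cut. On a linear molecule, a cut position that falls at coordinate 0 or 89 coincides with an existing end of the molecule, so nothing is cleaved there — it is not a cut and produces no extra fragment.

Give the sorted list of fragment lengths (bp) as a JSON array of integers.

Per-enzyme occurrences:
  RvuVI TAAGT/2: at [6] ⇒ [8]
  EstV CGCAGCCT/8: at [57] ⇒ [65]
  MvoIII GTAAT/0: at [23] ⇒ [23]
  OquIII TTAC/2: at [1, 28, 50] ⇒ [3, 30, 52]
  AzqIX CATGGACT/4: at [15, 36, 68, 80] ⇒ [19, 40, 72, 84]

Pooled cuts: [3, 8, 19, 23, 30, 40, 52, 65, 72, 84]

Fragment lengths:
  [0,3): 3 bp
  [3,8): 5 bp
  [8,19): 11 bp
  [19,23): 4 bp
  [23,30): 7 bp
  [30,40): 10 bp
  [40,52): 12 bp
  [52,65): 13 bp
  [65,72): 7 bp
  [72,84): 12 bp
  [84,89): 5 bp

[3,4,5,5,7,7,10,11,12,12,13]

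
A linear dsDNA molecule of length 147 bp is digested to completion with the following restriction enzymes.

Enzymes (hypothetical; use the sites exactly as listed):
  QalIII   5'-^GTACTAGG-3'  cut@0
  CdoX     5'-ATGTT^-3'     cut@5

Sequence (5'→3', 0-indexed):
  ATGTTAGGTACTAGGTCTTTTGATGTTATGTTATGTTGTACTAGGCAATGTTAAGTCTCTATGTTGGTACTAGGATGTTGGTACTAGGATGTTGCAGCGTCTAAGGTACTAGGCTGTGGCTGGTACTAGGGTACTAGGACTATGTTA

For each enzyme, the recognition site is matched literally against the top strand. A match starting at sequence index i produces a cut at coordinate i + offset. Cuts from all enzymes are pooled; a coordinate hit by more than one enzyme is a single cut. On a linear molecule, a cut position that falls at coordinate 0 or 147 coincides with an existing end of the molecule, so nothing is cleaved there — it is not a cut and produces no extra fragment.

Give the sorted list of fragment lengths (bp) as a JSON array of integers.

Site scan:
  QalIII GTACTAGG/0: at [7, 37, 66, 80, 105, 122, 130] ⇒ [7, 37, 66, 80, 105, 122, 130]
  CdoX ATGTT/5: at [0, 22, 27, 32, 47, 60, 74, 88, 141] ⇒ [5, 27, 32, 37, 52, 65, 79, 93, 146]

All cut coordinates (distinct, sorted): [5, 7, 27, 32, 37, 52, 65, 66, 79, 80, 93, 105, 122, 130, 146]

Fragments:
  [0,5): 5 bp
  [5,7): 2 bp
  [7,27): 20 bp
  [27,32): 5 bp
  [32,37): 5 bp
  [37,52): 15 bp
  [52,65): 13 bp
  [65,66): 1 bp
  [66,79): 13 bp
  [79,80): 1 bp
  [80,93): 13 bp
  [93,105): 12 bp
  [105,122): 17 bp
  [122,130): 8 bp
  [130,146): 16 bp
  [146,147): 1 bp

[1,1,1,2,5,5,5,8,12,13,13,13,15,16,17,20]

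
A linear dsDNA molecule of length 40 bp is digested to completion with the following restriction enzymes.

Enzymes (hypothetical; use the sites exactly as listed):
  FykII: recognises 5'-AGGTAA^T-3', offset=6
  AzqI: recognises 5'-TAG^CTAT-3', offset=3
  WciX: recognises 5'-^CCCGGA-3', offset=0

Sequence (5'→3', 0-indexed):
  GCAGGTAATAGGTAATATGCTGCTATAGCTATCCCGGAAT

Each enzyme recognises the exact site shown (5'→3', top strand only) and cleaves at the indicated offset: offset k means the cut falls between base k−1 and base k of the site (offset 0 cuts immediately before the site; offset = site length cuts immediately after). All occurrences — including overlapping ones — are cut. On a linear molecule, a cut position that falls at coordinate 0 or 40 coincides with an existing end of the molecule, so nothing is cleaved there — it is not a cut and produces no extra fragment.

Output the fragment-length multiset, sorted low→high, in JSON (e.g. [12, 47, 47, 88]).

Site scan:
  FykII (AGGTAAT, off=6): starts [2, 9] → cuts [8, 15]
  AzqI (TAGCTAT, off=3): starts [25] → cuts [28]
  WciX (CCCGGA, off=0): starts [32] → cuts [32]

Pooled cuts: [8, 15, 28, 32]

Fragments:
  [0,8): 8 bp
  [8,15): 7 bp
  [15,28): 13 bp
  [28,32): 4 bp
  [32,40): 8 bp

[4,7,8,8,13]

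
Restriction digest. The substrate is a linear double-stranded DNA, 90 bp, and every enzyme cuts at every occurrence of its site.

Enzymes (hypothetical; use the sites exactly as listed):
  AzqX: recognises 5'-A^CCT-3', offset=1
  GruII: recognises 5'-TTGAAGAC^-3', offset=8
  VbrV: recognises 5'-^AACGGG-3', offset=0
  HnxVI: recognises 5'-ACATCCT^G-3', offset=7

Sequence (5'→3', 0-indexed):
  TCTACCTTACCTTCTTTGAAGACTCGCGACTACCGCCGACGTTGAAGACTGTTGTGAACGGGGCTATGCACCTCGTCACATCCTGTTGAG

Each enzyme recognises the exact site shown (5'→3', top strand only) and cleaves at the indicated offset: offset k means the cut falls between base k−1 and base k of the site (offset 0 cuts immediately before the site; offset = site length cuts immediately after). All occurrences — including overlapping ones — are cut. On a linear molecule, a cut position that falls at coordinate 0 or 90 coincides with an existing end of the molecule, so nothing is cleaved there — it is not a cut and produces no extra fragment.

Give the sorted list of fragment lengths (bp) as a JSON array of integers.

[4,5,6,7,14,14,14,26]

Site scan:
  AzqX ACCT/1: at [3, 8, 69] ⇒ [4, 9, 70]
  GruII TTGAAGAC/8: at [15, 41] ⇒ [23, 49]
  VbrV AACGGG/0: at [56] ⇒ [56]
  HnxVI ACATCCTG/7: at [77] ⇒ [84]

Pooled cuts: [4, 9, 23, 49, 56, 70, 84]

Fragments:
  [0,4): 4 bp
  [4,9): 5 bp
  [9,23): 14 bp
  [23,49): 26 bp
  [49,56): 7 bp
  [56,70): 14 bp
  [70,84): 14 bp
  [84,90): 6 bp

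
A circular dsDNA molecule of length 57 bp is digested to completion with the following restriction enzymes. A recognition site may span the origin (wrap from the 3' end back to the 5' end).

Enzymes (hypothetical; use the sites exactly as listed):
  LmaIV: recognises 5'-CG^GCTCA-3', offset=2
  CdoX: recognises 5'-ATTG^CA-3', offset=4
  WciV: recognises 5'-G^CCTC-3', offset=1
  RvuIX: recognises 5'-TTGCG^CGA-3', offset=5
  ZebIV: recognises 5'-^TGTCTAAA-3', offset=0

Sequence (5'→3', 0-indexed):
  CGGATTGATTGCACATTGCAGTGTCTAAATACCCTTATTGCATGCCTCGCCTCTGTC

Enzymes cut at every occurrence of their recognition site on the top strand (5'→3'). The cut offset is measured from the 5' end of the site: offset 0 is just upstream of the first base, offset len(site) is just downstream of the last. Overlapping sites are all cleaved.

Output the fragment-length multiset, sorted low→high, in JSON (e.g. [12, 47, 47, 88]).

[3,4,5,7,19,19]

Site scan:
  LmaIV (CGGCTCA, off=2): no sites
  CdoX ATTGCA/4: at [7, 14, 36] ⇒ [11, 18, 40]
  WciV GCCTC/1: at [43, 48] ⇒ [44, 49]
  RvuIX (TTGCGCGA, off=5): no sites
  ZebIV TGTCTAAA/0: at [21] ⇒ [21]

All cut coordinates (distinct, sorted): [11, 18, 21, 40, 44, 49]

Fragment lengths:
  11→18: 7 bp
  18→21: 3 bp
  21→40: 19 bp
  40→44: 4 bp
  44→49: 5 bp
  49→11 (wrap): 57-49+11 = 19 bp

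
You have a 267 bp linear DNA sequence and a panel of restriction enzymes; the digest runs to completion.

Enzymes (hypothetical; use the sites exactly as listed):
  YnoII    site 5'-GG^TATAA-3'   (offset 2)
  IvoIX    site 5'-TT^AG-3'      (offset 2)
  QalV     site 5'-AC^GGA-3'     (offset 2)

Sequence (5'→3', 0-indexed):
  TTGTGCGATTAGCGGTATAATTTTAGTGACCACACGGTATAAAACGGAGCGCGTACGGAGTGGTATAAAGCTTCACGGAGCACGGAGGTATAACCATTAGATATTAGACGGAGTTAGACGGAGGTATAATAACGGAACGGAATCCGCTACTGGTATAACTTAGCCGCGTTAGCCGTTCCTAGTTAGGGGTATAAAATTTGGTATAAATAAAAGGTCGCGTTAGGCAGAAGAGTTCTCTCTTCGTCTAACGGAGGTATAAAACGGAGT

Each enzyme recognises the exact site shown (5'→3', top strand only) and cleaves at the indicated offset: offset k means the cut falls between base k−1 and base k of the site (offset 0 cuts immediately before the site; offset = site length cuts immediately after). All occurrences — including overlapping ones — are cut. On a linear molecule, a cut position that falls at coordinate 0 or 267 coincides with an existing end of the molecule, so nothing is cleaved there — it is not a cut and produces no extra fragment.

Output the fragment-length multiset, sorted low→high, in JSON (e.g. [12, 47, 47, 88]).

Per-enzyme occurrences:
  YnoII GGTATAA/2: at [13, 35, 61, 86, 122, 151, 187, 199, 252] ⇒ [15, 37, 63, 88, 124, 153, 189, 201, 254]
  IvoIX TTAG/2: at [8, 22, 96, 103, 113, 159, 168, 182, 219] ⇒ [10, 24, 98, 105, 115, 161, 170, 184, 221]
  QalV ACGGA/2: at [43, 54, 74, 81, 107, 117, 131, 136, 247, 260] ⇒ [45, 56, 76, 83, 109, 119, 133, 138, 249, 262]

All cut coordinates (distinct, sorted): [10, 15, 24, 37, 45, 56, 63, 76, 83, 88, 98, 105, 109, 115, 119, 124, 133, 138, 153, 161, 170, 184, 189, 201, 221, 249, 254, 262]

Fragments:
  [0,10): 10 bp
  [10,15): 5 bp
  [15,24): 9 bp
  [24,37): 13 bp
  [37,45): 8 bp
  [45,56): 11 bp
  [56,63): 7 bp
  [63,76): 13 bp
  [76,83): 7 bp
  [83,88): 5 bp
  [88,98): 10 bp
  [98,105): 7 bp
  [105,109): 4 bp
  [109,115): 6 bp
  [115,119): 4 bp
  [119,124): 5 bp
  [124,133): 9 bp
  [133,138): 5 bp
  [138,153): 15 bp
  [153,161): 8 bp
  [161,170): 9 bp
  [170,184): 14 bp
  [184,189): 5 bp
  [189,201): 12 bp
  [201,221): 20 bp
  [221,249): 28 bp
  [249,254): 5 bp
  [254,262): 8 bp
  [262,267): 5 bp

[4,4,5,5,5,5,5,5,5,6,7,7,7,8,8,8,9,9,9,10,10,11,12,13,13,14,15,20,28]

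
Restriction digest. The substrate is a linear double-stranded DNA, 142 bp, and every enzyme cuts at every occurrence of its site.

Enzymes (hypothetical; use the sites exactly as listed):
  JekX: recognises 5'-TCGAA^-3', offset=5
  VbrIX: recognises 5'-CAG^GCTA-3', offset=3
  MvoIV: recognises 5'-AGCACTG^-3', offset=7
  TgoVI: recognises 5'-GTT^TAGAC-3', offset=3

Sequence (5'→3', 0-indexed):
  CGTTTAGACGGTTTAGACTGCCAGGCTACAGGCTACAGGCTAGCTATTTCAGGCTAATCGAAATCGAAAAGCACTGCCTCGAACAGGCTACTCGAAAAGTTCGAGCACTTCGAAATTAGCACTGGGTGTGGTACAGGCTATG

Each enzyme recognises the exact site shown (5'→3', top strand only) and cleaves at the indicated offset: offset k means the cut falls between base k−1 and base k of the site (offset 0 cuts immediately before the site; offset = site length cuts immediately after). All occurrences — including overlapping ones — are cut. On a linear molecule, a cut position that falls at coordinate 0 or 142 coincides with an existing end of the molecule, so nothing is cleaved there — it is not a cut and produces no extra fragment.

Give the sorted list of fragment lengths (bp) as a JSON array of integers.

Site scan:
  JekX TCGAA/5: at [57, 63, 78, 91, 109] ⇒ [62, 68, 83, 96, 114]
  VbrIX CAGGCTA/3: at [21, 28, 35, 49, 83, 133] ⇒ [24, 31, 38, 52, 86, 136]
  MvoIV AGCACTG/7: at [69, 117] ⇒ [76, 124]
  TgoVI GTTTAGAC/3: at [1, 10] ⇒ [4, 13]

All cut coordinates (distinct, sorted): [4, 13, 24, 31, 38, 52, 62, 68, 76, 83, 86, 96, 114, 124, 136]

Fragment lengths:
  [0,4): 4 bp
  [4,13): 9 bp
  [13,24): 11 bp
  [24,31): 7 bp
  [31,38): 7 bp
  [38,52): 14 bp
  [52,62): 10 bp
  [62,68): 6 bp
  [68,76): 8 bp
  [76,83): 7 bp
  [83,86): 3 bp
  [86,96): 10 bp
  [96,114): 18 bp
  [114,124): 10 bp
  [124,136): 12 bp
  [136,142): 6 bp

[3,4,6,6,7,7,7,8,9,10,10,10,11,12,14,18]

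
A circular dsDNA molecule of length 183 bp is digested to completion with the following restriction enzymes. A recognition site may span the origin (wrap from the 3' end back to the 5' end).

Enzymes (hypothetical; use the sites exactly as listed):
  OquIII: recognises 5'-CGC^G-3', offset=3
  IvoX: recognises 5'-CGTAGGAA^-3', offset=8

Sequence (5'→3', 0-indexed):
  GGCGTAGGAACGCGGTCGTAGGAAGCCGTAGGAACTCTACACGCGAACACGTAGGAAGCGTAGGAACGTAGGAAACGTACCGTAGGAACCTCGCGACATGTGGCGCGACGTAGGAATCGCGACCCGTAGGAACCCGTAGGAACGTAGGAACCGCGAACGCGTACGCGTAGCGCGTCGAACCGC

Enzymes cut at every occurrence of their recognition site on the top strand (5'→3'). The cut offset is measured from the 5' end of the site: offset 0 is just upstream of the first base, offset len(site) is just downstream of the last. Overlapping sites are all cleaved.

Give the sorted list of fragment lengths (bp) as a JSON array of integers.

[3,4,4,6,6,6,7,8,8,9,10,10,10,10,10,10,11,12,12,13,14]

Site scan:
  OquIII (CGCG, off=3): starts [10, 41, 91, 103, 117, 151, 157, 163, 170, 180] → cuts [0, 13, 44, 94, 106, 120, 154, 160, 166, 173]
  IvoX (CGTAGGAA, off=8): starts [2, 16, 26, 49, 58, 66, 80, 108, 124, 134, 142] → cuts [10, 24, 34, 57, 66, 74, 88, 116, 132, 142, 150]

All cut coordinates (distinct, sorted): [0, 10, 13, 24, 34, 44, 57, 66, 74, 88, 94, 106, 116, 120, 132, 142, 150, 154, 160, 166, 173]

Fragment lengths:
  0→10: 10 bp
  10→13: 3 bp
  13→24: 11 bp
  24→34: 10 bp
  34→44: 10 bp
  44→57: 13 bp
  57→66: 9 bp
  66→74: 8 bp
  74→88: 14 bp
  88→94: 6 bp
  94→106: 12 bp
  106→116: 10 bp
  116→120: 4 bp
  120→132: 12 bp
  132→142: 10 bp
  142→150: 8 bp
  150→154: 4 bp
  154→160: 6 bp
  160→166: 6 bp
  166→173: 7 bp
  173→0 (wrap): 183-173+0 = 10 bp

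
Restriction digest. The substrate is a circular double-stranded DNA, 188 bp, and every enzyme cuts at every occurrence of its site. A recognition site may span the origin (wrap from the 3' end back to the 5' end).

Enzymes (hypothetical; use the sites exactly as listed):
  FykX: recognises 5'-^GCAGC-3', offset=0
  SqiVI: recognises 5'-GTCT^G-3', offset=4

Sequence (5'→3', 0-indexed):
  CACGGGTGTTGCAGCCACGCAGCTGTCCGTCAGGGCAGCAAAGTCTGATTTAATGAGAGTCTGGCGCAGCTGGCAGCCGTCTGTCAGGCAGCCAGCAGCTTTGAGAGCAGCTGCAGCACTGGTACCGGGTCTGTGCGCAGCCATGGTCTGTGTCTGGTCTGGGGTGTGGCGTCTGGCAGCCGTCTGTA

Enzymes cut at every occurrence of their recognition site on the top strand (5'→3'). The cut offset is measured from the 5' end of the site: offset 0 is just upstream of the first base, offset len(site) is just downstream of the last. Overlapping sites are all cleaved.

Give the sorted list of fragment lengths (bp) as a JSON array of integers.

[1,3,4,5,5,6,6,7,7,8,10,10,12,12,13,13,14,16,16,20]

Site scan:
  FykX (GCAGC, off=0): starts [10, 18, 34, 65, 72, 87, 94, 106, 112, 136, 175] → cuts [10, 18, 34, 65, 72, 87, 94, 106, 112, 136, 175]
  SqiVI (GTCTG, off=4): starts [42, 58, 78, 128, 145, 151, 156, 170, 181] → cuts [46, 62, 82, 132, 149, 155, 160, 174, 185]

All cut coordinates (distinct, sorted): [10, 18, 34, 46, 62, 65, 72, 82, 87, 94, 106, 112, 132, 136, 149, 155, 160, 174, 175, 185]

Fragments:
  10→18: 8 bp
  18→34: 16 bp
  34→46: 12 bp
  46→62: 16 bp
  62→65: 3 bp
  65→72: 7 bp
  72→82: 10 bp
  82→87: 5 bp
  87→94: 7 bp
  94→106: 12 bp
  106→112: 6 bp
  112→132: 20 bp
  132→136: 4 bp
  136→149: 13 bp
  149→155: 6 bp
  155→160: 5 bp
  160→174: 14 bp
  174→175: 1 bp
  175→185: 10 bp
  185→10 (wrap): 188-185+10 = 13 bp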